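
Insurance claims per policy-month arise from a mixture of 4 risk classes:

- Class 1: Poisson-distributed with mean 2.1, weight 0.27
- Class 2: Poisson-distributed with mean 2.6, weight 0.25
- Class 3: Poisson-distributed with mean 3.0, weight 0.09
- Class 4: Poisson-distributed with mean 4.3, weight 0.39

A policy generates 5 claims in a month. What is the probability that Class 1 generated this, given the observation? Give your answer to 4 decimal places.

0.1087

The responsibility of component k is w_k f_k(x) divided by Σ_j w_j f_j(x).
Poisson probabilities:
  p_1 = e^(−2.1)·2.1^5/5! = 0.041677
  p_2 = e^(−2.6)·2.6^5/5! = 0.0735394
  p_3 = e^(−3.0)·3.0^5/5! = 0.100819
  p_4 = e^(−4.3)·4.3^5/5! = 0.166224
Weight by the priors:
  w_1·p_1 = 0.27 × 0.041677 = 0.0112528
  w_2·p_2 = 0.25 × 0.0735394 = 0.0183848
  w_3·p_3 = 0.09 × 0.100819 = 0.00907369
  w_4·p_4 = 0.39 × 0.166224 = 0.0648275
Evidence: 0.0112528 + 0.0183848 + 0.00907369 + 0.0648275 = 0.103539
Responsibility of Class 1: 0.0112528 / 0.103539 ≈ 0.1087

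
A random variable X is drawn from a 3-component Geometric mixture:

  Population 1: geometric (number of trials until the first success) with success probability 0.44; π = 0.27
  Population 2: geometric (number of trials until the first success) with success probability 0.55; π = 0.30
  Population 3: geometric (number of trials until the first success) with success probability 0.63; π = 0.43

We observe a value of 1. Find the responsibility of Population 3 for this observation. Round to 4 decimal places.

0.4884

P(component k | x) = w_k·f_k(x) / marginal(x), where marginal(x) = Σ_j w_j·f_j(x).
Component likelihoods at x = 1:
  p_1 = 0.44
  p_2 = 0.55
  p_3 = 0.63
Prior × likelihood for each component:
  w_1·p_1 = 0.27 × 0.44 = 0.1188
  w_2·p_2 = 0.30 × 0.55 = 0.165
  w_3·p_3 = 0.43 × 0.63 = 0.2709
Normaliser: 0.1188 + 0.165 + 0.2709 = 0.5547
Responsibility of Population 3: 0.2709 / 0.5547 ≈ 0.4884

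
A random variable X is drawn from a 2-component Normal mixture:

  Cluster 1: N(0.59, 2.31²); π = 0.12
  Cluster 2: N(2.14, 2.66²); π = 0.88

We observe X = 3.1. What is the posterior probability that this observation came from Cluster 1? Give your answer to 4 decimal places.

Posterior ∝ prior × likelihood, so P(k | x) ∝ π_k f_k(x); normalise over all components.
Component likelihoods at x = 3.1:
  f_1 = (1/(2.31·√(2π)))·exp(−(3.1−0.59)²/(2·2.31²)) = 0.172702·exp(-0.59033) = 0.0957022
  f_2 = (1/(2.66·√(2π)))·exp(−(3.1−2.14)²/(2·2.66²)) = 0.149978·exp(-0.06513) = 0.140522
Multiply by the mixture weights:
  π_1·f_1 = 0.12 × 0.0957022 = 0.0114843
  π_2·f_2 = 0.88 × 0.140522 = 0.12366
Denominator: 0.0114843 + 0.12366 = 0.135144
Responsibility of Cluster 1: 0.0114843 / 0.135144 ≈ 0.0850

0.0850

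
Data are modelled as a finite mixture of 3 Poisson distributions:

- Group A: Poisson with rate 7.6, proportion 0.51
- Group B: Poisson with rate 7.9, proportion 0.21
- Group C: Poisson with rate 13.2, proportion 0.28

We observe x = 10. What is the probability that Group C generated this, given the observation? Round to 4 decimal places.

Apply Bayes' rule: the posterior for each component is proportional to its prior times its likelihood at x.
Poisson probabilities:
  L_A = e^(−7.6)·7.6^10/10! = 0.0886614
  L_B = e^(−7.9)·7.9^10/10! = 0.0967345
  L_C = e^(−13.2)·13.2^10/10! = 0.081901
Weight by the priors:
  π_A·L_A = 0.51 × 0.0886614 = 0.0452173
  π_B·L_B = 0.21 × 0.0967345 = 0.0203142
  π_C·L_C = 0.28 × 0.081901 = 0.0229323
Denominator: 0.0452173 + 0.0203142 + 0.0229323 = 0.0884639
P(Group C | x) = 0.0229323 / 0.0884639 ≈ 0.2592

0.2592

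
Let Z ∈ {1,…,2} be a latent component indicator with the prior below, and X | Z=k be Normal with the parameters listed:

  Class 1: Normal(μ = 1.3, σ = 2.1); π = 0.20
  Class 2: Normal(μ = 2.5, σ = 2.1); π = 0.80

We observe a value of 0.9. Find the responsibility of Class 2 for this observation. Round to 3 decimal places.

0.753

Posterior ∝ prior × likelihood, so P(k | x) ∝ w_k f_k(x); normalise over all components.
Evaluate each component's likelihood at the observed value:
  p_1 = (1/(2.1·√(2π)))·exp(−(0.9−1.3)²/(2·2.1²)) = 0.189973·exp(-0.01814) = 0.186557
  p_2 = (1/(2.1·√(2π)))·exp(−(0.9−2.5)²/(2·2.1²)) = 0.189973·exp(-0.29025) = 0.142114
Prior × likelihood for each component:
  w_1·p_1 = 0.20 × 0.186557 = 0.0373115
  w_2·p_2 = 0.80 × 0.142114 = 0.113691
Marginal: 0.0373115 + 0.113691 = 0.151003
So the posterior for Class 2 is 0.113691 / 0.151003 ≈ 0.753.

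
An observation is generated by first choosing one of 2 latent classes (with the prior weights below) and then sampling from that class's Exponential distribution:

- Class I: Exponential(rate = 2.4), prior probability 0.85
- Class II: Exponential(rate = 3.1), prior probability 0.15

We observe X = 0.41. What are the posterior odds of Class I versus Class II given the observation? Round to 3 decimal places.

The posterior odds equal the prior odds times the likelihood ratio: (π_i/π_j)·(f_i(x)/f_j(x)).
Evaluate each component's likelihood at the observed value:
  f_I = 0.897151
  f_II = 0.869708
Odds = (0.85/0.15) × (0.897151/0.869708) = 5.66667 × 1.03155 ≈ 5.845

5.845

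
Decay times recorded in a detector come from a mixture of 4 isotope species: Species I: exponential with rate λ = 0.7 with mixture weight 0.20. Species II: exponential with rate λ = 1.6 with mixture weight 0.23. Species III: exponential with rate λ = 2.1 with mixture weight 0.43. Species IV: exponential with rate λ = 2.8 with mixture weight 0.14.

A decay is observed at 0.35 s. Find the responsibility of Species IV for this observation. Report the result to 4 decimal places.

0.1635

Posterior ∝ prior × likelihood, so P(k | x) ∝ π_k f_k(x); normalise over all components.
Exponential densities:
  L_I = 0.7·e^(−0.7·0.35) = 0.7·e^(−0.2450) = 0.547893
  L_II = 1.6·e^(−1.6·0.35) = 1.6·e^(−0.5600) = 0.913935
  L_III = 2.1·e^(−2.1·0.35) = 2.1·e^(−0.7350) = 1.00696
  L_IV = 2.8·e^(−2.8·0.35) = 2.8·e^(−0.9800) = 1.05087
Prior × likelihood for each component:
  π_I·L_I = 0.20 × 0.547893 = 0.109579
  π_II·L_II = 0.23 × 0.913935 = 0.210205
  π_III·L_III = 0.43 × 1.00696 = 0.432993
  π_IV·L_IV = 0.14 × 1.05087 = 0.147122
Normaliser: 0.109579 + 0.210205 + 0.432993 + 0.147122 = 0.899899
P(Species IV | 0.35 s) ≈ 0.1635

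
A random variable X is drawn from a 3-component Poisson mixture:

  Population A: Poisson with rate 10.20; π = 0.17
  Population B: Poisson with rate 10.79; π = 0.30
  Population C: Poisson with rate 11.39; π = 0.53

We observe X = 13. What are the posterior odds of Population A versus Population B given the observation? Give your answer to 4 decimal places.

Since P(k|x) ∝ π_k f_k(x), the posterior odds are π_i f_i(x) / (π_j f_j(x)).
Component likelihoods at x = 13:
  f_A = 0.0772179
  f_B = 0.0889121
  f_C = 0.0986084
Posterior odds = (π_A·f_A) / (π_B·f_B) = (0.17·0.0772179) / (0.30·0.0889121) = 0.013127 / 0.0266736 ≈ 0.4921

0.4921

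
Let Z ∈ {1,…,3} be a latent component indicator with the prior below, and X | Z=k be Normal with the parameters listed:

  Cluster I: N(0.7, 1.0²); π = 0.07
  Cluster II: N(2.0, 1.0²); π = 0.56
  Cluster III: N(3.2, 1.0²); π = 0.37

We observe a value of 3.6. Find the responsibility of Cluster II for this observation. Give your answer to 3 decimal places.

Apply Bayes' rule: the posterior for each component is proportional to its prior times its likelihood at x.
Component likelihoods at x = 3.6:
  L_I = 0.00595253
  L_II = 0.110921
  L_III = 0.36827
Weight by the priors:
  w_I·L_I = 0.07 × 0.00595253 = 0.000416677
  w_II·L_II = 0.56 × 0.110921 = 0.0621157
  w_III·L_III = 0.37 × 0.36827 = 0.13626
Evidence: 0.000416677 + 0.0621157 + 0.13626 = 0.198792
P(Cluster II | 3.6) ≈ 0.312

0.312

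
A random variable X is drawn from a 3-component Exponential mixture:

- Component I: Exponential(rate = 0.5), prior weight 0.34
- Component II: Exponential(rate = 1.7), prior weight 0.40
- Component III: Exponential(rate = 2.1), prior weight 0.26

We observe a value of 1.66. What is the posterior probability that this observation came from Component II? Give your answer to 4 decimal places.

By Bayes' theorem, P(k | x) = P(Z=k) f_k(x) / Σ_j P(Z=j) f_j(x).
Exponential densities:
  L_I = 0.218025
  L_II = 0.101128
  L_III = 0.0643086
Weight by the priors:
  P(Z=I)·L_I = 0.34 × 0.218025 = 0.0741284
  P(Z=II)·L_II = 0.40 × 0.101128 = 0.0404511
  P(Z=III)·L_III = 0.26 × 0.0643086 = 0.0167202
Denominator: 0.0741284 + 0.0404511 + 0.0167202 = 0.1313
So the posterior for Component II is 0.0404511 / 0.1313 ≈ 0.3081.

0.3081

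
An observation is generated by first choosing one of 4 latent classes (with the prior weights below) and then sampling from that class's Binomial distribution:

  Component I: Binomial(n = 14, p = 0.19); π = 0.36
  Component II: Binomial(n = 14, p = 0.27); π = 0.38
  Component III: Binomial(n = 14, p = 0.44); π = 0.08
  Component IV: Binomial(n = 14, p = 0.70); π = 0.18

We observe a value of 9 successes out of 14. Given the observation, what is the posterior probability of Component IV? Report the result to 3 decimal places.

0.840

The responsibility of component k is P(Z=k) f_k(x) divided by Σ_j P(Z=j) f_j(x).
Binomial probabilities:
  L_I = 0.000225254
  L_II = 0.00316484
  L_III = 0.068152
  L_IV = 0.196315
Weight by the priors:
  P(Z=I)·L_I = 0.36 × 0.000225254 = 8.10913e-05
  P(Z=II)·L_II = 0.38 × 0.00316484 = 0.00120264
  P(Z=III)·L_III = 0.08 × 0.068152 = 0.00545216
  P(Z=IV)·L_IV = 0.18 × 0.196315 = 0.0353366
Marginal: 8.10913e-05 + 0.00120264 + 0.00545216 + 0.0353366 = 0.0420725
P(Component IV | x) = 0.0353366 / 0.0420725 ≈ 0.840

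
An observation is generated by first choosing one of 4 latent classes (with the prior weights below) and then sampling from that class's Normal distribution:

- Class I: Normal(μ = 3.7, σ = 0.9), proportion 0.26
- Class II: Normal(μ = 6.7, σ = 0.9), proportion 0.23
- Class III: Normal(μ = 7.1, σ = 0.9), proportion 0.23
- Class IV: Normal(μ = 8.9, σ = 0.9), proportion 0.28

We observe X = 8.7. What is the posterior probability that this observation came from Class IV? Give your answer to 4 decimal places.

Posterior ∝ prior × likelihood, so P(k | x) ∝ w_k f_k(x); normalise over all components.
Component likelihoods at x = 8.7:
  f_I = 8.80222e-08
  f_II = 0.0375263
  f_III = 0.0912799
  f_IV = 0.432458
Weight by the priors:
  w_I·f_I = 0.26 × 8.80222e-08 = 2.28858e-08
  w_II·f_II = 0.23 × 0.0375263 = 0.00863104
  w_III·f_III = 0.23 × 0.0912799 = 0.0209944
  w_IV·f_IV = 0.28 × 0.432458 = 0.121088
Denominator: 2.28858e-08 + 0.00863104 + 0.0209944 + 0.121088 = 0.150714
P(Class IV | 8.7) = 0.121088 / 0.150714 ≈ 0.8034

0.8034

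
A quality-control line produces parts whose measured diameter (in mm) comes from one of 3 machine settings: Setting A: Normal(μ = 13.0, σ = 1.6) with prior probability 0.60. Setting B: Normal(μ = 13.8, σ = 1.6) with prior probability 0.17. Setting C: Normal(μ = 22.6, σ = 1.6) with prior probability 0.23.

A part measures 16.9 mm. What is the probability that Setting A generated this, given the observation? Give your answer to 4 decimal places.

0.5379

By Bayes' theorem, P(k | x) = P(Z=k) f_k(x) / Σ_j P(Z=j) f_j(x).
Component likelihoods at x = 16.9 mm:
  f_A = (1/(1.6·√(2π)))·exp(−(16.9−13.0)²/(2·1.6²)) = 0.249339·exp(-2.97070) = 0.0127829
  f_B = (1/(1.6·√(2π)))·exp(−(16.9−13.8)²/(2·1.6²)) = 0.249339·exp(-1.87695) = 0.0381628
  f_C = (1/(1.6·√(2π)))·exp(−(16.9−22.6)²/(2·1.6²)) = 0.249339·exp(-6.34570) = 0.000437408
Weight by the priors:
  P(Z=A)·f_A = 0.60 × 0.0127829 = 0.00766975
  P(Z=B)·f_B = 0.17 × 0.0381628 = 0.00648767
  P(Z=C)·f_C = 0.23 × 0.000437408 = 0.000100604
Sum: 0.00766975 + 0.00648767 + 0.000100604 = 0.014258
So the posterior for Setting A is 0.00766975 / 0.014258 ≈ 0.5379.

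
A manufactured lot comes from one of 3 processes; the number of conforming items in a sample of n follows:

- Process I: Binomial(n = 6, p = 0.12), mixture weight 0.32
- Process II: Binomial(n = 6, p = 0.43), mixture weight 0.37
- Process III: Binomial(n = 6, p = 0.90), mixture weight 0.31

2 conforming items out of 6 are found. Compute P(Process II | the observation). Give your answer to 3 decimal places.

0.721

Posterior ∝ prior × likelihood, so P(k | x) ∝ w_k f_k(x); normalise over all components.
Component likelihoods at x = 2 conforming items out of 6:
  L_I = C(6,2)·0.12^2·0.88^4 = 15·0.0144·0.599695 = 0.129534
  L_II = C(6,2)·0.43^2·0.57^4 = 15·0.1849·0.10556 = 0.292771
  L_III = C(6,2)·0.90^2·0.10^4 = 15·0.81·0.0001 = 0.001215
Prior × likelihood for each component:
  w_I·L_I = 0.32 × 0.129534 = 0.0414509
  w_II·L_II = 0.37 × 0.292771 = 0.108325
  w_III·L_III = 0.31 × 0.001215 = 0.00037665
Evidence: 0.0414509 + 0.108325 + 0.00037665 = 0.150153
So the posterior for Process II is 0.108325 / 0.150153 ≈ 0.721.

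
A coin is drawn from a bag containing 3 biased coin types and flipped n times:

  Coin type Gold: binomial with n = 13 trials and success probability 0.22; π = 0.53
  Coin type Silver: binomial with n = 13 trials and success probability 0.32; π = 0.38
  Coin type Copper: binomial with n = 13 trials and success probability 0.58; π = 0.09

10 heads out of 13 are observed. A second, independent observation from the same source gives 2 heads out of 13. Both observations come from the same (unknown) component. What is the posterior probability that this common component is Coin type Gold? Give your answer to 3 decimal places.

0.073

The responsibility of component k is π_k f_k(x) divided by Σ_j π_j f_j(x).
Since both observations come from the same component, the likelihood for component k is f_k(x₁)·f_k(x₂).
  L_Gold = [3.60476e-05] × [0.24546] = 8.84825e-06
  L_Silver = [0.00101249] × [0.114813] = 0.000116248
  L_Copper = [0.0912838] × [0.00188232] = 0.000171825
Multiply by the mixture weights:
  π_Gold·L_Gold = 0.53 × 8.84825e-06 = 4.68957e-06
  π_Silver·L_Silver = 0.38 × 0.000116248 = 4.41742e-05
  π_Copper·L_Copper = 0.09 × 0.000171825 = 1.54643e-05
Evidence: 4.68957e-06 + 4.41742e-05 + 1.54643e-05 = 6.4328e-05
P(Coin type Gold | x) = 4.68957e-06 / 6.4328e-05 ≈ 0.073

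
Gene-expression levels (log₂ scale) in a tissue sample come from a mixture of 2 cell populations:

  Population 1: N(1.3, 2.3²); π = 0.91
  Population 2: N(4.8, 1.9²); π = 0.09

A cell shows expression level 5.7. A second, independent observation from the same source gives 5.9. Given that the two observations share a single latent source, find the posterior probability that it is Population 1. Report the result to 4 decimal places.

Posterior ∝ prior × likelihood, so P(k | x) ∝ π_k f_k(x); normalise over all components.
Since both observations come from the same component, the likelihood for component k is f_k(x₁)·f_k(x₂).
  p_1 = [0.0278279] × [0.0234743] = 0.000653242
  p_2 = [0.187687] × [0.177571] = 0.0333278
Unnormalised posteriors:
  π_1·p_1 = 0.91 × 0.000653242 = 0.00059445
  π_2·p_2 = 0.09 × 0.0333278 = 0.0029995
Normaliser: 0.00059445 + 0.0029995 = 0.00359395
So the posterior for Population 1 is 0.00059445 / 0.00359395 ≈ 0.1654.

0.1654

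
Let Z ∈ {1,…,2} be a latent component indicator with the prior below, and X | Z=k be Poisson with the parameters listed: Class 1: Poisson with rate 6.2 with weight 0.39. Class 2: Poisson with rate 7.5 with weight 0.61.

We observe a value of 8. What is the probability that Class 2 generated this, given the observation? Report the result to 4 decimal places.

0.6615

The responsibility of component k is π_k f_k(x) divided by Σ_j π_j f_j(x).
Evaluate each component's likelihood at the observed value:
  f_1 = 0.109897
  f_2 = 0.137329
Unnormalised posteriors:
  π_1·f_1 = 0.39 × 0.109897 = 0.04286
  π_2·f_2 = 0.61 × 0.137329 = 0.0837704
Marginal: 0.04286 + 0.0837704 = 0.12663
P(Class 2 | the observation) = 0.0837704 / 0.12663 ≈ 0.6615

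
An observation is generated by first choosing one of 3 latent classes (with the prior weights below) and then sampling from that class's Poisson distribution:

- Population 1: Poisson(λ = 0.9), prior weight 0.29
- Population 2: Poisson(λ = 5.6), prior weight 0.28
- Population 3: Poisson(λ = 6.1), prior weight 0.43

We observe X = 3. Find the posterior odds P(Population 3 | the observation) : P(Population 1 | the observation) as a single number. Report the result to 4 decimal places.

Since P(k|x) ∝ π_k f_k(x), the posterior odds are π_i f_i(x) / (π_j f_j(x)).
Poisson probabilities:
  f_1 = e^(−0.9)·0.9^3/3! = 0.0493982
  f_2 = e^(−5.6)·5.6^3/3! = 0.108234
  f_3 = e^(−6.1)·6.1^3/3! = 0.0848481
Odds = (0.43/0.29) × (0.0848481/0.0493982) = 1.48276 × 1.71763 ≈ 2.5468

2.5468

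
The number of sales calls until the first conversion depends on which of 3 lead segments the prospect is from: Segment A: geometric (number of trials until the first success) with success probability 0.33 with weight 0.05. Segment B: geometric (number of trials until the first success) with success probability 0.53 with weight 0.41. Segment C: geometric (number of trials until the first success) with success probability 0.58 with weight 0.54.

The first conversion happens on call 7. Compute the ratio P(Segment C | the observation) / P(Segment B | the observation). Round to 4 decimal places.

The posterior odds equal the prior odds times the likelihood ratio: (π_i/π_j)·(f_i(x)/f_j(x)).
Component likelihoods at x = 7:
  f_A = 0.33·(1−0.33)^6 = 0.33·0.0904584 = 0.0298513
  f_B = 0.53·(1−0.53)^6 = 0.53·0.0107792 = 0.00571298
  f_C = 0.58·(1−0.58)^6 = 0.58·0.00548903 = 0.00318364
0.00171916 / 0.00234232 ≈ 0.7340

0.7340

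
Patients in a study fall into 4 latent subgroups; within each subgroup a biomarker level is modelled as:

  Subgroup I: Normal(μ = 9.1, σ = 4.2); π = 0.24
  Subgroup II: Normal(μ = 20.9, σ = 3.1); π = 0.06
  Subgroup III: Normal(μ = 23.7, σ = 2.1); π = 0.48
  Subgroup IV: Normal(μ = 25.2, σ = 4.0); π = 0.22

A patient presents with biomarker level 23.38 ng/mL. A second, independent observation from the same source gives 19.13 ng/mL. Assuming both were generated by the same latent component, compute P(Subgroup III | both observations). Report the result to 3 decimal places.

0.565

By Bayes' theorem, P(k | x) = π_k f_k(x) / Σ_j π_j f_j(x).
Since both observations come from the same component, the likelihood for component k is f_k(x₁)·f_k(x₂).
  L_I = [(1/(4.2·√(2π)))·exp(−(23.38−9.1)²/(2·4.2²)) = 0.094986·exp(-5.78000) = 0.000293386] × [0.00548618] = 1.60957e-06
  L_II = [(1/(3.1·√(2π)))·exp(−(23.38−20.9)²/(2·3.1²)) = 0.128691·exp(-0.32000) = 0.0934489] × [0.109335] = 0.0102172
  L_III = [(1/(2.1·√(2π)))·exp(−(23.38−23.7)²/(2·2.1²)) = 0.189973·exp(-0.01161) = 0.18778] × [0.0177961] = 0.00334174
  L_IV = [(1/(4.0·√(2π)))·exp(−(23.38−25.2)²/(2·4.0²)) = 0.099736·exp(-0.10351) = 0.089928] × [0.0315357] = 0.00283594
Weight by the priors:
  π_I·L_I = 0.24 × 1.60957e-06 = 3.86296e-07
  π_II·L_II = 0.06 × 0.0102172 = 0.000613032
  π_III·L_III = 0.48 × 0.00334174 = 0.00160403
  π_IV·L_IV = 0.22 × 0.00283594 = 0.000623907
Normaliser: 3.86296e-07 + 0.000613032 + 0.00160403 + 0.000623907 = 0.00284136
So the posterior for Subgroup III is 0.00160403 / 0.00284136 ≈ 0.565.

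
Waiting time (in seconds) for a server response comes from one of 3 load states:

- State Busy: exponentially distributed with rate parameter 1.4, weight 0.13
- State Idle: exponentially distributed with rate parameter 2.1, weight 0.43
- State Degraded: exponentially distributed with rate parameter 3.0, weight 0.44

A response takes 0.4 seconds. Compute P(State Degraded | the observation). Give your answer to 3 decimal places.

0.446

The responsibility of component k is w_k f_k(x) divided by Σ_j w_j f_j(x).
Evaluate each component's likelihood at the observed value:
  L_Busy = 0.799693
  L_Idle = 0.906592
  L_Degraded = 0.903583
Prior × likelihood for each component:
  w_Busy·L_Busy = 0.13 × 0.799693 = 0.10396
  w_Idle·L_Idle = 0.43 × 0.906592 = 0.389835
  w_Degraded·L_Degraded = 0.44 × 0.903583 = 0.397576
Denominator: 0.10396 + 0.389835 + 0.397576 = 0.891371
P(State Degraded | x) ≈ 0.446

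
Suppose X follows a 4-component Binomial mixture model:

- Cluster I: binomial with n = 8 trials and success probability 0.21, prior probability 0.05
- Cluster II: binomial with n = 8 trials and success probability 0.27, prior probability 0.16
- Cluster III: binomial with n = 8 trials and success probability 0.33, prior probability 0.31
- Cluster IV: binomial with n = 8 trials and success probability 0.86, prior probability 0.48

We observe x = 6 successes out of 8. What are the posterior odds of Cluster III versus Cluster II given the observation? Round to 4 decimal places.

Only the two components matter; the odds are (w_i f_i(x)) / (w_j f_j(x)).
Binomial probabilities:
  p_I = 0.00149875
  p_II = 0.00578078
  p_III = 0.0162327
  p_IV = 0.222026
Posterior odds = (w_III·p_III) / (w_II·p_II) = (0.31·0.0162327) / (0.16·0.00578078) = 0.00503214 / 0.000924925 ≈ 5.4406

5.4406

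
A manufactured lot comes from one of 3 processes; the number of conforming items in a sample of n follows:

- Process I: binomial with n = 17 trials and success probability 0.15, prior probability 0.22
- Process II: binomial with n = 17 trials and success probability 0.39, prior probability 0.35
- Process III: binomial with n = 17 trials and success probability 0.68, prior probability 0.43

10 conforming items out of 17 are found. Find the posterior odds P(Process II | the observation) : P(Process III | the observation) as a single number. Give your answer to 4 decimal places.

0.2867

Only the two components matter; the odds are (P(Z=i) f_i(x)) / (P(Z=j) f_j(x)).
Binomial probabilities:
  L_I = C(17,10)·0.15^10·0.85^7 = 19448·5.7665e-09·0.320577 = 3.59517e-05
  L_II = C(17,10)·0.39^10·0.61^7 = 19448·8.14041e-05·0.0314274 = 0.0497542
  L_III = C(17,10)·0.68^10·0.32^7 = 19448·0.0211392·0.000343597 = 0.141258
0.017414 / 0.0607411 ≈ 0.2867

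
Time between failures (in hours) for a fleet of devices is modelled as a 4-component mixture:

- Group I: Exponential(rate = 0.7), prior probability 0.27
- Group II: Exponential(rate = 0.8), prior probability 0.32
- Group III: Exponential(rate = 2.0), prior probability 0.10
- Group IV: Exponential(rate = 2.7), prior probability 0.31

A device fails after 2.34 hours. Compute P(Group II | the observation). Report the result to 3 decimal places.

Posterior ∝ prior × likelihood, so P(k | x) ∝ P(Z=k) f_k(x); normalise over all components.
Component likelihoods at x = 2.34 hours:
  p_I = 0.7·e^(−0.7·2.34) = 0.7·e^(−1.6380) = 0.136058
  p_II = 0.8·e^(−0.8·2.34) = 0.8·e^(−1.8720) = 0.123053
  p_III = 2.0·e^(−2.0·2.34) = 2.0·e^(−4.6800) = 0.018558
  p_IV = 2.7·e^(−2.7·2.34) = 2.7·e^(−6.3180) = 0.00486958
Multiply by the mixture weights:
  P(Z=I)·p_I = 0.27 × 0.136058 = 0.0367356
  P(Z=II)·p_II = 0.32 × 0.123053 = 0.0393768
  P(Z=III)·p_III = 0.10 × 0.018558 = 0.0018558
  P(Z=IV)·p_IV = 0.31 × 0.00486958 = 0.00150957
Evidence: 0.0367356 + 0.0393768 + 0.0018558 + 0.00150957 = 0.0794778
P(Group II | 2.34 hours) ≈ 0.495

0.495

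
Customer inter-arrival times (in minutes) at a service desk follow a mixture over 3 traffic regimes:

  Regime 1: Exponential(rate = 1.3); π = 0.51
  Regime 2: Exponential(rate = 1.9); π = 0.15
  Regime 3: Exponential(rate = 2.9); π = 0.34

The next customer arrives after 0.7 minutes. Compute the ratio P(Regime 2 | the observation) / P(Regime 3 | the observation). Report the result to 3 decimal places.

Posterior odds = (w_i f_i(x)) / (w_j f_j(x)); the normalising sum cancels.
Component likelihoods at x = 0.7 minutes:
  L_1 = 0.523281
  L_2 = 0.502507
  L_3 = 0.380873
Posterior odds = (w_2·L_2) / (w_3·L_3) = (0.15·0.502507) / (0.34·0.380873) = 0.075376 / 0.129497 ≈ 0.582

0.582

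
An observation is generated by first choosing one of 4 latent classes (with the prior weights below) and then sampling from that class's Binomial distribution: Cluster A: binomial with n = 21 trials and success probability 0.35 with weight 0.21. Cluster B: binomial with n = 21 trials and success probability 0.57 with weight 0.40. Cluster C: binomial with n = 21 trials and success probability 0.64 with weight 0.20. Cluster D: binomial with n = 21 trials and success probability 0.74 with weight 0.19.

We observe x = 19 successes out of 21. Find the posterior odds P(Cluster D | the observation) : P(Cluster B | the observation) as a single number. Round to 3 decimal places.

The posterior odds equal the prior odds times the likelihood ratio: (π_i/π_j)·(f_i(x)/f_j(x)).
Evaluate each component's likelihood at the observed value:
  f_A = C(21,19)·0.35^19·0.65^2 = 210·2.17417e-09·0.4225 = 1.92903e-07
  f_B = C(21,19)·0.57^19·0.43^2 = 210·2.29944e-05·0.1849 = 0.00089285
  f_C = C(21,19)·0.64^19·0.36^2 = 210·0.000207692·0.1296 = 0.00565254
  f_D = C(21,19)·0.74^19·0.26^2 = 210·0.00327644·0.0676 = 0.0465124
Odds = (0.19/0.40) × (0.0465124/0.00089285) = 0.475 × 52.0943 ≈ 24.745

24.745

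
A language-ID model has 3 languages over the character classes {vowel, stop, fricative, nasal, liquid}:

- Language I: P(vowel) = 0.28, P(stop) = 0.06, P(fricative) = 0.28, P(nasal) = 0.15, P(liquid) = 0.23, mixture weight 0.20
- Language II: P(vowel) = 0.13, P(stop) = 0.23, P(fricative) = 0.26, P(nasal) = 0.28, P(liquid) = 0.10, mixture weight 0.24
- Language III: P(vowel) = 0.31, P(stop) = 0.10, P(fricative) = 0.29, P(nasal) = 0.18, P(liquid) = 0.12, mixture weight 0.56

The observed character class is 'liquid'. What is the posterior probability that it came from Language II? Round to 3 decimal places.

Apply Bayes' rule: the posterior for each component is proportional to its prior times its likelihood at x.
Component likelihoods at x = 'liquid':
  L_I = 0.23
  L_II = 0.1
  L_III = 0.12
Multiply by the mixture weights:
  π_I·L_I = 0.20 × 0.23 = 0.046
  π_II·L_II = 0.24 × 0.1 = 0.024
  π_III·L_III = 0.56 × 0.12 = 0.0672
Sum: 0.046 + 0.024 + 0.0672 = 0.1372
Responsibility of Language II: 0.024 / 0.1372 ≈ 0.175

0.175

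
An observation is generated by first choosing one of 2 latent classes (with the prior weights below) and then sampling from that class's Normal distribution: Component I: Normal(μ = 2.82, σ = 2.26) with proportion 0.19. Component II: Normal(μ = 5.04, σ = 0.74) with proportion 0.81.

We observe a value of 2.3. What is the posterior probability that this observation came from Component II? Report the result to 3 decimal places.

Apply Bayes' rule: the posterior for each component is proportional to its prior times its likelihood at x.
Normal densities:
  L_I = (1/(2.26·√(2π)))·exp(−(2.3−2.82)²/(2·2.26²)) = 0.176523·exp(-0.02647) = 0.171912
  L_II = (1/(0.74·√(2π)))·exp(−(2.3−5.04)²/(2·0.74²)) = 0.539111·exp(-6.85500) = 0.000568314
Weight by the priors:
  P(Z=I)·L_I = 0.19 × 0.171912 = 0.0326632
  P(Z=II)·L_II = 0.81 × 0.000568314 = 0.000460334
Sum: 0.0326632 + 0.000460334 = 0.0331236
Responsibility of Component II: 0.000460334 / 0.0331236 ≈ 0.014

0.014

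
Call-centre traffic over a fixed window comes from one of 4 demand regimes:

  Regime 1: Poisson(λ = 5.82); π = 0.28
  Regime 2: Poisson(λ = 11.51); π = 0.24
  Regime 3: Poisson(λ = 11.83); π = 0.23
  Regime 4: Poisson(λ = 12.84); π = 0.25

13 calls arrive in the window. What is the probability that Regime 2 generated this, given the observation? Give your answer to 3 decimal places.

The responsibility of component k is P(Z=k) f_k(x) divided by Σ_j P(Z=j) f_j(x).
Evaluate each component's likelihood at the observed value:
  f_1 = e^(−5.82)·5.82^13/13! = 0.00418914
  f_2 = e^(−11.51)·11.51^13/13! = 0.100223
  f_3 = e^(−11.83)·11.83^13/13! = 0.103948
  f_4 = e^(−12.84)·12.84^13/13! = 0.109831
Weight by the priors:
  P(Z=1)·f_1 = 0.28 × 0.00418914 = 0.00117296
  P(Z=2)·f_2 = 0.24 × 0.100223 = 0.0240536
  P(Z=3)·f_3 = 0.23 × 0.103948 = 0.0239081
  P(Z=4)·f_4 = 0.25 × 0.109831 = 0.0274577
Sum: 0.00117296 + 0.0240536 + 0.0239081 + 0.0274577 = 0.0765924
P(Regime 2 | x) ≈ 0.314

0.314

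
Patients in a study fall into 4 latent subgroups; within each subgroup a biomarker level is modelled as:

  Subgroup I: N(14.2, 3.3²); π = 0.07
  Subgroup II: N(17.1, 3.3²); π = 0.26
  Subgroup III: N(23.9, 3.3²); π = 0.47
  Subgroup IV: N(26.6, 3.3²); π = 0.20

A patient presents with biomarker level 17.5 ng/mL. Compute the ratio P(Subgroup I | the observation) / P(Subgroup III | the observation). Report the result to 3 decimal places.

Posterior odds = (w_i f_i(x)) / (w_j f_j(x)); the normalising sum cancels.
Component likelihoods at x = 17.5 ng/mL:
  f_I = 0.0733245
  f_II = 0.120007
  f_III = 0.0184353
  f_IV = 0.00269873
Odds = (0.07/0.47) × (0.0733245/0.0184353) = 0.148936 × 3.97738 ≈ 0.592

0.592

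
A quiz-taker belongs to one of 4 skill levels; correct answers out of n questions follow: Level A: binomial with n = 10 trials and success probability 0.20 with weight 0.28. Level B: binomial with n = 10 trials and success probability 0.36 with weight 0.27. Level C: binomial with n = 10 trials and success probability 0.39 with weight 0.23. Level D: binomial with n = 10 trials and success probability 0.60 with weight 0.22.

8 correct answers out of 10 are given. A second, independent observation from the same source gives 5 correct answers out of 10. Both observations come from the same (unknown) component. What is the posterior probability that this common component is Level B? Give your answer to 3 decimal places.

Apply Bayes' rule: the posterior for each component is proportional to its prior times its likelihood at x.
Since both observations come from the same component, the likelihood for component k is f_k(x₁)·f_k(x₂).
  L_A = [C(10,8)·0.20^8·0.80^2 = 45·2.56e-06·0.64 = 7.3728e-05] × [0.0264241] = 1.9482e-06
  L_B = [C(10,8)·0.36^8·0.64^2 = 45·0.000282111·0.4096 = 0.00519987] × [0.163611] = 0.000850757
  L_C = [C(10,8)·0.39^8·0.61^2 = 45·0.000535201·0.3721 = 0.00896167] × [0.192032] = 0.00172092
  L_D = [C(10,8)·0.60^8·0.40^2 = 45·0.0167962·0.16 = 0.120932] × [0.200658] = 0.0242661
Multiply by the mixture weights:
  w_A·L_A = 0.28 × 1.9482e-06 = 5.45495e-07
  w_B·L_B = 0.27 × 0.000850757 = 0.000229704
  w_C·L_C = 0.23 × 0.00172092 = 0.000395813
  w_D·L_D = 0.22 × 0.0242661 = 0.00533853
Sum: 5.45495e-07 + 0.000229704 + 0.000395813 + 0.00533853 = 0.0059646
So the posterior for Level B is 0.000229704 / 0.0059646 ≈ 0.039.

0.039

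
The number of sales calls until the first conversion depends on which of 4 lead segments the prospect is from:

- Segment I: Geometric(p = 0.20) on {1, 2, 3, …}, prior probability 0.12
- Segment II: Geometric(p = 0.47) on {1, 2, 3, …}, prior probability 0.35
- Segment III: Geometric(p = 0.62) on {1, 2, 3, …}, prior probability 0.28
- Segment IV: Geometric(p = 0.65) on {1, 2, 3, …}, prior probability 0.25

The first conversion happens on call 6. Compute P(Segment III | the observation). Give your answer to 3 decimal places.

P(component k | x) = π_k·f_k(x) / marginal(x), where marginal(x) = Σ_j π_j·f_j(x).
Component likelihoods at x = 6:
  p_I = 0.065536
  p_II = 0.0196552
  p_III = 0.00491258
  p_IV = 0.00341392
Unnormalised posteriors:
  π_I·p_I = 0.12 × 0.065536 = 0.00786432
  π_II·p_II = 0.35 × 0.0196552 = 0.00687932
  π_III·p_III = 0.28 × 0.00491258 = 0.00137552
  π_IV·p_IV = 0.25 × 0.00341392 = 0.00085348
Denominator: 0.00786432 + 0.00687932 + 0.00137552 + 0.00085348 = 0.0169726
So the posterior for Segment III is 0.00137552 / 0.0169726 ≈ 0.081.

0.081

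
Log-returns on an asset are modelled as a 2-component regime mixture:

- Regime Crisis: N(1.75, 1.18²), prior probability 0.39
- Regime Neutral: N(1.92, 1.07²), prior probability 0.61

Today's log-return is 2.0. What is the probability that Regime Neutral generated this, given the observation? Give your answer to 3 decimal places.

By Bayes' theorem, P(k | x) = P(Z=k) f_k(x) / Σ_j P(Z=j) f_j(x).
Evaluate each component's likelihood at the observed value:
  p_Crisis = 0.330583
  p_Neutral = 0.371803
Multiply by the mixture weights:
  P(Z=Crisis)·p_Crisis = 0.39 × 0.330583 = 0.128928
  P(Z=Neutral)·p_Neutral = 0.61 × 0.371803 = 0.2268
Evidence: 0.128928 + 0.2268 = 0.355727
P(Regime Neutral | the observation) ≈ 0.638

0.638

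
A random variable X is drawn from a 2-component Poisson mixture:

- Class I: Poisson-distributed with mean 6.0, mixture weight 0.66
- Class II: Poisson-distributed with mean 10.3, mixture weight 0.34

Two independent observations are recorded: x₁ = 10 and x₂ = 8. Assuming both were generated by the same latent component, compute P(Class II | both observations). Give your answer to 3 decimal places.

0.614

Apply Bayes' rule: the posterior for each component is proportional to its prior times its likelihood at x.
Since both observations come from the same component, the likelihood for component k is f_k(x₁)·f_k(x₂).
  L_I = [e^(−6.0)·6.0^10/10! = 0.0413031] × [0.103258] = 0.00426486
  L_II = [e^(−10.3)·10.3^10/10! = 0.124559] × [0.105668] = 0.0131619
Weight by the priors:
  π_I·L_I = 0.66 × 0.00426486 = 0.00281481
  π_II·L_II = 0.34 × 0.0131619 = 0.00447506
Normaliser: 0.00281481 + 0.00447506 = 0.00728987
So the posterior for Class II is 0.00447506 / 0.00728987 ≈ 0.614.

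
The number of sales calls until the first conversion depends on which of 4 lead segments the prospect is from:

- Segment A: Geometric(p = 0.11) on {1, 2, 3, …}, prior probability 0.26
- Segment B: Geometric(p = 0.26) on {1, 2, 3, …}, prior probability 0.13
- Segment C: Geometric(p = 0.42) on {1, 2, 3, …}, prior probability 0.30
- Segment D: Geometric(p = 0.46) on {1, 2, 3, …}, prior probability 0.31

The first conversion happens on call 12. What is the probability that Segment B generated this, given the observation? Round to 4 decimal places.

0.1277

The responsibility of component k is w_k f_k(x) divided by Σ_j w_j f_j(x).
Component likelihoods at x = 12:
  f_A = 0.11·(1−0.11)^11 = 0.11·0.277517 = 0.0305269
  f_B = 0.26·(1−0.26)^11 = 0.26·0.0364375 = 0.00947376
  f_C = 0.42·(1−0.42)^11 = 0.42·0.00249866 = 0.00104944
  f_D = 0.46·(1−0.46)^11 = 0.46·0.0011385 = 0.000523708
Unnormalised posteriors:
  w_A·f_A = 0.26 × 0.0305269 = 0.00793699
  w_B·f_B = 0.13 × 0.00947376 = 0.00123159
  w_C·f_C = 0.30 × 0.00104944 = 0.000314832
  w_D·f_D = 0.31 × 0.000523708 = 0.000162349
Marginal: 0.00793699 + 0.00123159 + 0.000314832 + 0.000162349 = 0.00964576
P(Segment B | data) ≈ 0.1277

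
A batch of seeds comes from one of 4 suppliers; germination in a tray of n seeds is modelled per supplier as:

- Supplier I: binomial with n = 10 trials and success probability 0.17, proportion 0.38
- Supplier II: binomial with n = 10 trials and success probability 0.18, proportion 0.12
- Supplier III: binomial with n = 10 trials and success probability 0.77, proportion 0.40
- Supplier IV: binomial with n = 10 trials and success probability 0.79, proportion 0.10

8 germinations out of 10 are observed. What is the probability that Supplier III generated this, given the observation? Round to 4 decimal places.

Posterior ∝ prior × likelihood, so P(k | x) ∝ w_k f_k(x); normalise over all components.
Evaluate each component's likelihood at the observed value:
  p_I = 2.16252e-05
  p_II = 3.33442e-05
  p_III = 0.294167
  p_IV = 0.30107
Prior × likelihood for each component:
  w_I·p_I = 0.38 × 2.16252e-05 = 8.21757e-06
  w_II·p_II = 0.12 × 3.33442e-05 = 4.0013e-06
  w_III·p_III = 0.40 × 0.294167 = 0.117667
  w_IV·p_IV = 0.10 × 0.30107 = 0.030107
Normaliser: 8.21757e-06 + 4.0013e-06 + 0.117667 + 0.030107 = 0.147786
Responsibility of Supplier III: 0.117667 / 0.147786 ≈ 0.7962

0.7962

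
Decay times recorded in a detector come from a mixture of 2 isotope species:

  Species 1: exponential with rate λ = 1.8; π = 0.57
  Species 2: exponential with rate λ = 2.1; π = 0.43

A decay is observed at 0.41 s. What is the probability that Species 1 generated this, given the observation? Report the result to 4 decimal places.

0.5623

Posterior ∝ prior × likelihood, so P(k | x) ∝ P(Z=k) f_k(x); normalise over all components.
Exponential densities:
  L_1 = 0.860524
  L_2 = 0.887752
Multiply by the mixture weights:
  P(Z=1)·L_1 = 0.57 × 0.860524 = 0.490499
  P(Z=2)·L_2 = 0.43 × 0.887752 = 0.381733
Marginal: 0.490499 + 0.381733 = 0.872232
P(Species 1 | x) = 0.490499 / 0.872232 ≈ 0.5623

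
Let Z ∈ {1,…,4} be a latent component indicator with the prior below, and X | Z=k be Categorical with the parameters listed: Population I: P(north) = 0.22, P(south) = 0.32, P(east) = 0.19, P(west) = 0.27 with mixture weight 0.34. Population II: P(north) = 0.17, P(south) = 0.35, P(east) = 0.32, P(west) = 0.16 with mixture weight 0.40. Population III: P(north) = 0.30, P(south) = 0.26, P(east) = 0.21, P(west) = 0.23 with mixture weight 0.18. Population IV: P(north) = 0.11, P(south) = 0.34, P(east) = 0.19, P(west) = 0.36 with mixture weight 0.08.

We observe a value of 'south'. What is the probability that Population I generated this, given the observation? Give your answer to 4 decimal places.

0.3371

Posterior ∝ prior × likelihood, so P(k | x) ∝ P(Z=k) f_k(x); normalise over all components.
Component likelihoods at x = 'south':
  f_I = 0.32
  f_II = 0.35
  f_III = 0.26
  f_IV = 0.34
Prior × likelihood for each component:
  P(Z=I)·f_I = 0.34 × 0.32 = 0.1088
  P(Z=II)·f_II = 0.40 × 0.35 = 0.14
  P(Z=III)·f_III = 0.18 × 0.26 = 0.0468
  P(Z=IV)·f_IV = 0.08 × 0.34 = 0.0272
Evidence: 0.1088 + 0.14 + 0.0468 + 0.0272 = 0.3228
Responsibility of Population I: 0.1088 / 0.3228 ≈ 0.3371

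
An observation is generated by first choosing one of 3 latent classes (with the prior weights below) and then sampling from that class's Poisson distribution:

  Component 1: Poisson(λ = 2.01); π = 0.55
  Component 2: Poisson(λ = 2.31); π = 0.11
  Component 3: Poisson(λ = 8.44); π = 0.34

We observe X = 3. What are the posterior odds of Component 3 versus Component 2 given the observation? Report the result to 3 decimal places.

0.328

Only the two components matter; the odds are (π_i f_i(x)) / (π_j f_j(x)).
Component likelihoods at x = 3:
  f_1 = e^(−2.01)·2.01^3/3! = 0.181345
  f_2 = e^(−2.31)·2.31^3/3! = 0.203922
  f_3 = e^(−8.44)·8.44^3/3! = 0.0216486
Posterior odds = (π_3·f_3) / (π_2·f_2) = (0.34·0.0216486) / (0.11·0.203922) = 0.00736054 / 0.0224314 ≈ 0.328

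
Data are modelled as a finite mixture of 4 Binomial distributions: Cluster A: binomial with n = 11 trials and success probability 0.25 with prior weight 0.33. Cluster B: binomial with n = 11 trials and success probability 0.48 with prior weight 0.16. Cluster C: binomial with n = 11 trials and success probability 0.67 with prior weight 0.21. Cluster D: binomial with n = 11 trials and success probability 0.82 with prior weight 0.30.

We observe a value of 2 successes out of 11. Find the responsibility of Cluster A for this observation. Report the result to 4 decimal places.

0.9354

P(component k | x) = π_k·f_k(x) / marginal(x), where marginal(x) = Σ_j π_j·f_j(x).
Evaluate each component's likelihood at the observed value:
  f_A = 0.258104
  f_B = 0.035227
  f_C = 0.00114588
  f_D = 7.33572e-06
Multiply by the mixture weights:
  π_A·f_A = 0.33 × 0.258104 = 0.0851742
  π_B·f_B = 0.16 × 0.035227 = 0.00563631
  π_C·f_C = 0.21 × 0.00114588 = 0.000240634
  π_D·f_D = 0.30 × 7.33572e-06 = 2.20072e-06
Evidence: 0.0851742 + 0.00563631 + 0.000240634 + 2.20072e-06 = 0.0910533
Responsibility of Cluster A: 0.0851742 / 0.0910533 ≈ 0.9354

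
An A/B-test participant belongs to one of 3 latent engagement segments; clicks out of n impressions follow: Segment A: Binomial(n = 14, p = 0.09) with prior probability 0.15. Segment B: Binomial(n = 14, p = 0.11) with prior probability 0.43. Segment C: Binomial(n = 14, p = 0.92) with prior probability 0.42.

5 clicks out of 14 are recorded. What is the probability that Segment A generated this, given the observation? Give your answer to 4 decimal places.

0.1351

Posterior ∝ prior × likelihood, so P(k | x) ∝ P(Z=k) f_k(x); normalise over all components.
Evaluate each component's likelihood at the observed value:
  L_A = C(14,5)·0.09^5·0.91^9 = 2002·5.9049e-06·0.42793 = 0.00505882
  L_B = C(14,5)·0.11^5·0.89^9 = 2002·1.61051e-05·0.350356 = 0.0112963
  L_C = C(14,5)·0.92^5·0.08^9 = 2002·0.659082·1.34218e-10 = 1.77098e-07
Prior × likelihood for each component:
  P(Z=A)·L_A = 0.15 × 0.00505882 = 0.000758823
  P(Z=B)·L_B = 0.43 × 0.0112963 = 0.00485742
  P(Z=C)·L_C = 0.42 × 1.77098e-07 = 7.43811e-08
Normaliser: 0.000758823 + 0.00485742 + 7.43811e-08 = 0.00561632
Responsibility of Segment A: 0.000758823 / 0.00561632 ≈ 0.1351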